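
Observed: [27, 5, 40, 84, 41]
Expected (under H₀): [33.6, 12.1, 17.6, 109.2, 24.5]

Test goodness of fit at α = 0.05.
Chi-square goodness of fit test:
H₀: observed counts match expected distribution
H₁: observed counts differ from expected distribution
df = k - 1 = 4
χ² = Σ(O - E)²/E
   = (27 - 33.6)²/33.6 + (5 - 12.1)²/12.1 + (40 - 17.6)²/17.6 + (84 - 109.2)²/109.2 + (41 - 24.5)²/24.5
   = 1.296 + 4.166 + 28.509 + 5.815 + 11.112
   = 50.90
p-value < 0.0001

Since p-value < α = 0.05, we reject H₀.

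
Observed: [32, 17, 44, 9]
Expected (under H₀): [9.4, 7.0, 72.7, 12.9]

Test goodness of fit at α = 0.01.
Chi-square goodness of fit test:
H₀: observed counts match expected distribution
H₁: observed counts differ from expected distribution
df = k - 1 = 3
χ² = Σ(O - E)²/E
   = (32 - 9.4)²/9.4 + (17 - 7.0)²/7.0 + (44 - 72.7)²/72.7 + (9 - 12.9)²/12.9
   = 54.336 + 14.286 + 11.330 + 1.179
   = 81.13
p-value < 0.0001

Since p-value < α = 0.01, we reject H₀.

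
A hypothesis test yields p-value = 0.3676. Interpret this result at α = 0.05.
Since p = 0.3676 > α = 0.05, fail to reject H₀.
There is insufficient evidence to reject the null hypothesis; the result is not statistically significant at the 0.05 level.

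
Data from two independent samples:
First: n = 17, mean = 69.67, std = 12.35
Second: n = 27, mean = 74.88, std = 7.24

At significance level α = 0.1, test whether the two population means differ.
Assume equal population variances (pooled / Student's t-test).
Student's two-sample t-test (equal variances):
H₀: μ₁ = μ₂
H₁: μ₁ ≠ μ₂
df = n₁ + n₂ - 2 = 42
Pooled variance s_p² = [(n₁-1)s₁² + (n₂-1)s₂²] / (n₁ + n₂ - 2) = [(16)(12.35²) + (26)(7.24²)] / 42 = 90.5528
SE = √(s_p²(1/n₁ + 1/n₂)) = √(90.5528 × (1/17 + 1/27)) = 2.9463
t = (x̄₁ - x̄₂) / SE = (69.67 - 74.88) / 2.9463 = -5.21 / 2.9463 = -1.768
p-value = 0.0843

Since p-value < α = 0.1, we reject H₀.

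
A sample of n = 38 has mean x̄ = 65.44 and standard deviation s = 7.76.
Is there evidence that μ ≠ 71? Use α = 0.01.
One-sample t-test:
H₀: μ = 71
H₁: μ ≠ 71
df = n - 1 = 37
t = (x̄ - μ₀) / (s/√n) = (65.44 - 71) / (7.76/√38) = -4.417
p-value = 0.0001

Since p-value < α = 0.01, we reject H₀.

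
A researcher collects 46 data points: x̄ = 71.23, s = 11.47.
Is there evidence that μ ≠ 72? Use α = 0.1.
One-sample t-test:
H₀: μ = 72
H₁: μ ≠ 72
df = n - 1 = 45
t = (x̄ - μ₀) / (s/√n) = (71.23 - 72) / (11.47/√46) = -0.455
p-value = 0.6511

Since p-value > α = 0.1, we fail to reject H₀.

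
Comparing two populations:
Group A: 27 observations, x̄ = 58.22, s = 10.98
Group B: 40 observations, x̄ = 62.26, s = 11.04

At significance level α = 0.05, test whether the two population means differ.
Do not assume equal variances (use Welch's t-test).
Welch's two-sample t-test:
H₀: μ₁ = μ₂
H₁: μ₁ ≠ μ₂
s₁²/n₁ = 10.98²/27 = 4.4652,  s₂²/n₂ = 11.04²/40 = 3.0470
SE = √(s₁²/n₁ + s₂²/n₂) = √(4.4652 + 3.0470) = 2.7408
df (Welch-Satterthwaite) = (s₁²/n₁ + s₂²/n₂)² / [(s₁²/n₁)²/(n₁-1) + (s₂²/n₂)²/(n₂-1)] ≈ 56.16
t = (x̄₁ - x̄₂) / SE = (58.22 - 62.26) / 2.7408 = -4.04 / 2.7408 = -1.474
p-value = 0.1461

Since p-value > α = 0.05, we fail to reject H₀.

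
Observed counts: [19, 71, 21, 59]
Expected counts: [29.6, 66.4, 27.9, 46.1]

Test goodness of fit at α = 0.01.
Chi-square goodness of fit test:
H₀: observed counts match expected distribution
H₁: observed counts differ from expected distribution
df = k - 1 = 3
χ² = Σ(O - E)²/E
   = (19 - 29.6)²/29.6 + (71 - 66.4)²/66.4 + (21 - 27.9)²/27.9 + (59 - 46.1)²/46.1
   = 3.796 + 0.319 + 1.706 + 3.610
   = 9.43
p-value = 0.0241

Since p-value > α = 0.01, we fail to reject H₀.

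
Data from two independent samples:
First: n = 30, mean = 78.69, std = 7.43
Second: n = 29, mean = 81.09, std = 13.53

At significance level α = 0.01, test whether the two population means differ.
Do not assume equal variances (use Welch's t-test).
Welch's two-sample t-test:
H₀: μ₁ = μ₂
H₁: μ₁ ≠ μ₂
s₁²/n₁ = 7.43²/30 = 1.8402,  s₂²/n₂ = 13.53²/29 = 6.3124
SE = √(s₁²/n₁ + s₂²/n₂) = √(1.8402 + 6.3124) = 2.8553
df (Welch-Satterthwaite) = (s₁²/n₁ + s₂²/n₂)² / [(s₁²/n₁)²/(n₁-1) + (s₂²/n₂)²/(n₂-1)] ≈ 43.16
t = (x̄₁ - x̄₂) / SE = (78.69 - 81.09) / 2.8553 = -2.40 / 2.8553 = -0.841
p-value = 0.4052

Since p-value > α = 0.01, we fail to reject H₀.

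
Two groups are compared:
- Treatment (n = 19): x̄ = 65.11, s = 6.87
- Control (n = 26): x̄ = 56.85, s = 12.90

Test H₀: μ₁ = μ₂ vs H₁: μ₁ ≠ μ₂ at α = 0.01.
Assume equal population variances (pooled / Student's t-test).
Student's two-sample t-test (equal variances):
H₀: μ₁ = μ₂
H₁: μ₁ ≠ μ₂
df = n₁ + n₂ - 2 = 43
Pooled variance s_p² = [(n₁-1)s₁² + (n₂-1)s₂²] / (n₁ + n₂ - 2) = [(18)(6.87²) + (25)(12.90²)] / 43 = 116.5068
SE = √(s_p²(1/n₁ + 1/n₂)) = √(116.5068 × (1/19 + 1/26)) = 3.2578
t = (x̄₁ - x̄₂) / SE = (65.11 - 56.85) / 3.2578 = 8.26 / 3.2578 = 2.535
p-value = 0.0149

Since p-value > α = 0.01, we fail to reject H₀.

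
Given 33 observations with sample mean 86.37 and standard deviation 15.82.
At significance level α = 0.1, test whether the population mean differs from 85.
One-sample t-test:
H₀: μ = 85
H₁: μ ≠ 85
df = n - 1 = 32
t = (x̄ - μ₀) / (s/√n) = (86.37 - 85) / (15.82/√33) = 0.497
p-value = 0.6223

Since p-value > α = 0.1, we fail to reject H₀.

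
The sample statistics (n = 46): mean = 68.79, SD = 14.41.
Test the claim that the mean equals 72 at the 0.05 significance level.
One-sample t-test:
H₀: μ = 72
H₁: μ ≠ 72
df = n - 1 = 45
t = (x̄ - μ₀) / (s/√n) = (68.79 - 72) / (14.41/√46) = -1.511
p-value = 0.1378

Since p-value > α = 0.05, we fail to reject H₀.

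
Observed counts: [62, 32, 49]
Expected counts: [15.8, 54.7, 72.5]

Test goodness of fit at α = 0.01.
Chi-square goodness of fit test:
H₀: observed counts match expected distribution
H₁: observed counts differ from expected distribution
df = k - 1 = 2
χ² = Σ(O - E)²/E
   = (62 - 15.8)²/15.8 + (32 - 54.7)²/54.7 + (49 - 72.5)²/72.5
   = 135.091 + 9.420 + 7.617
   = 152.13
p-value < 0.0001

Since p-value < α = 0.01, we reject H₀.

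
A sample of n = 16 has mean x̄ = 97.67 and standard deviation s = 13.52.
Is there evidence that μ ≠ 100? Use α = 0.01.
One-sample t-test:
H₀: μ = 100
H₁: μ ≠ 100
df = n - 1 = 15
t = (x̄ - μ₀) / (s/√n) = (97.67 - 100) / (13.52/√16) = -0.689
p-value = 0.5011

Since p-value > α = 0.01, we fail to reject H₀.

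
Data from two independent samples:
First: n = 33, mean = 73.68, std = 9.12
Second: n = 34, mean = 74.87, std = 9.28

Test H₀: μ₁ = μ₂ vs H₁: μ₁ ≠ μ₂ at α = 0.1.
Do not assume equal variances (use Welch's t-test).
Welch's two-sample t-test:
H₀: μ₁ = μ₂
H₁: μ₁ ≠ μ₂
s₁²/n₁ = 9.12²/33 = 2.5204,  s₂²/n₂ = 9.28²/34 = 2.5329
SE = √(s₁²/n₁ + s₂²/n₂) = √(2.5204 + 2.5329) = 2.2480
df (Welch-Satterthwaite) = (s₁²/n₁ + s₂²/n₂)² / [(s₁²/n₁)²/(n₁-1) + (s₂²/n₂)²/(n₂-1)] ≈ 64.99
t = (x̄₁ - x̄₂) / SE = (73.68 - 74.87) / 2.2480 = -1.19 / 2.2480 = -0.529
p-value = 0.5984

Since p-value > α = 0.1, we fail to reject H₀.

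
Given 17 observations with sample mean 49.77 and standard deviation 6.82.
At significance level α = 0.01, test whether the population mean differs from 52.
One-sample t-test:
H₀: μ = 52
H₁: μ ≠ 52
df = n - 1 = 16
t = (x̄ - μ₀) / (s/√n) = (49.77 - 52) / (6.82/√17) = -1.348
p-value = 0.1964

Since p-value > α = 0.01, we fail to reject H₀.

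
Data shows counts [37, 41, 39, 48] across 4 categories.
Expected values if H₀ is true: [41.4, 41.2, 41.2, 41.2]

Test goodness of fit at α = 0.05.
Chi-square goodness of fit test:
H₀: observed counts match expected distribution
H₁: observed counts differ from expected distribution
df = k - 1 = 3
χ² = Σ(O - E)²/E
   = (37 - 41.4)²/41.4 + (41 - 41.2)²/41.2 + (39 - 41.2)²/41.2 + (48 - 41.2)²/41.2
   = 0.468 + 0.001 + 0.117 + 1.122
   = 1.71
p-value = 0.6351

Since p-value > α = 0.05, we fail to reject H₀.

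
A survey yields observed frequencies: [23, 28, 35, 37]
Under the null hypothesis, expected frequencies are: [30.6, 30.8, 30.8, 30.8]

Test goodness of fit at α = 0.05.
Chi-square goodness of fit test:
H₀: observed counts match expected distribution
H₁: observed counts differ from expected distribution
df = k - 1 = 3
χ² = Σ(O - E)²/E
   = (23 - 30.6)²/30.6 + (28 - 30.8)²/30.8 + (35 - 30.8)²/30.8 + (37 - 30.8)²/30.8
   = 1.888 + 0.255 + 0.573 + 1.248
   = 3.96
p-value = 0.2655

Since p-value > α = 0.05, we fail to reject H₀.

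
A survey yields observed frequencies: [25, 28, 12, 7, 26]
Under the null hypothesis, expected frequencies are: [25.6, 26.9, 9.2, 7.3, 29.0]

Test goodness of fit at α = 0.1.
Chi-square goodness of fit test:
H₀: observed counts match expected distribution
H₁: observed counts differ from expected distribution
df = k - 1 = 4
χ² = Σ(O - E)²/E
   = (25 - 25.6)²/25.6 + (28 - 26.9)²/26.9 + (12 - 9.2)²/9.2 + (7 - 7.3)²/7.3 + (26 - 29.0)²/29.0
   = 0.014 + 0.045 + 0.852 + 0.012 + 0.310
   = 1.23
p-value = 0.8725

Since p-value > α = 0.1, we fail to reject H₀.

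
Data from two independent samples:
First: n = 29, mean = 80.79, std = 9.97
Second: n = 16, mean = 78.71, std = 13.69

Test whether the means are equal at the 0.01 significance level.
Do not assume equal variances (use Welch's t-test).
Welch's two-sample t-test:
H₀: μ₁ = μ₂
H₁: μ₁ ≠ μ₂
s₁²/n₁ = 9.97²/29 = 3.4276,  s₂²/n₂ = 13.69²/16 = 11.7135
SE = √(s₁²/n₁ + s₂²/n₂) = √(3.4276 + 11.7135) = 3.8912
df (Welch-Satterthwaite) = (s₁²/n₁ + s₂²/n₂)² / [(s₁²/n₁)²/(n₁-1) + (s₂²/n₂)²/(n₂-1)] ≈ 23.96
t = (x̄₁ - x̄₂) / SE = (80.79 - 78.71) / 3.8912 = 2.08 / 3.8912 = 0.535
p-value = 0.5979

Since p-value > α = 0.01, we fail to reject H₀.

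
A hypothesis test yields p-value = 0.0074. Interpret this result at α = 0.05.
Since p = 0.0074 < α = 0.05, reject H₀.
There is sufficient evidence to reject the null hypothesis; the result is statistically significant at the 0.05 level.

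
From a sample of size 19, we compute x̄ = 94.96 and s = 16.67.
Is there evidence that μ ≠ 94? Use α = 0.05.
One-sample t-test:
H₀: μ = 94
H₁: μ ≠ 94
df = n - 1 = 18
t = (x̄ - μ₀) / (s/√n) = (94.96 - 94) / (16.67/√19) = 0.251
p-value = 0.8046

Since p-value > α = 0.05, we fail to reject H₀.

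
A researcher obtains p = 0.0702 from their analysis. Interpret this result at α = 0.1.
Since p = 0.0702 < α = 0.1, reject H₀.
There is sufficient evidence to reject the null hypothesis; the result is statistically significant at the 0.1 level.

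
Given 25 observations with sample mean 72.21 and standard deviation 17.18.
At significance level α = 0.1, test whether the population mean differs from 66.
One-sample t-test:
H₀: μ = 66
H₁: μ ≠ 66
df = n - 1 = 24
t = (x̄ - μ₀) / (s/√n) = (72.21 - 66) / (17.18/√25) = 1.807
p-value = 0.0833

Since p-value < α = 0.1, we reject H₀.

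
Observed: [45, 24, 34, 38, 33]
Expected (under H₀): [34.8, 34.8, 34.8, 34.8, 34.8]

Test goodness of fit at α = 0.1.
Chi-square goodness of fit test:
H₀: observed counts match expected distribution
H₁: observed counts differ from expected distribution
df = k - 1 = 4
χ² = Σ(O - E)²/E
   = (45 - 34.8)²/34.8 + (24 - 34.8)²/34.8 + (34 - 34.8)²/34.8 + (38 - 34.8)²/34.8 + (33 - 34.8)²/34.8
   = 2.990 + 3.352 + 0.018 + 0.294 + 0.093
   = 6.75
p-value = 0.1499

Since p-value > α = 0.1, we fail to reject H₀.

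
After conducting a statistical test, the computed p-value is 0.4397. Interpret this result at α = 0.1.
Since p = 0.4397 > α = 0.1, fail to reject H₀.
There is insufficient evidence to reject the null hypothesis; the result is not statistically significant at the 0.1 level.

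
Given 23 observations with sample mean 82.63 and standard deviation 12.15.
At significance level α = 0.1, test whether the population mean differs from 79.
One-sample t-test:
H₀: μ = 79
H₁: μ ≠ 79
df = n - 1 = 22
t = (x̄ - μ₀) / (s/√n) = (82.63 - 79) / (12.15/√23) = 1.433
p-value = 0.1660

Since p-value > α = 0.1, we fail to reject H₀.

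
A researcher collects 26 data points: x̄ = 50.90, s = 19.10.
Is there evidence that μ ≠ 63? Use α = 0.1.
One-sample t-test:
H₀: μ = 63
H₁: μ ≠ 63
df = n - 1 = 25
t = (x̄ - μ₀) / (s/√n) = (50.90 - 63) / (19.10/√26) = -3.230
p-value = 0.0034

Since p-value < α = 0.1, we reject H₀.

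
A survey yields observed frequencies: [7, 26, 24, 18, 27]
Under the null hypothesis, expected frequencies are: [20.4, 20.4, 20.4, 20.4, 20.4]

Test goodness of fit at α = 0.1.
Chi-square goodness of fit test:
H₀: observed counts match expected distribution
H₁: observed counts differ from expected distribution
df = k - 1 = 4
χ² = Σ(O - E)²/E
   = (7 - 20.4)²/20.4 + (26 - 20.4)²/20.4 + (24 - 20.4)²/20.4 + (18 - 20.4)²/20.4 + (27 - 20.4)²/20.4
   = 8.802 + 1.537 + 0.635 + 0.282 + 2.135
   = 13.39
p-value = 0.0095

Since p-value < α = 0.1, we reject H₀.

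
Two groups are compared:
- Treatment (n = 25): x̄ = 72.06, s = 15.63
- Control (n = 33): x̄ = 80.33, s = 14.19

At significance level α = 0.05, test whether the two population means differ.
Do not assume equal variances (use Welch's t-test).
Welch's two-sample t-test:
H₀: μ₁ = μ₂
H₁: μ₁ ≠ μ₂
s₁²/n₁ = 15.63²/25 = 9.7719,  s₂²/n₂ = 14.19²/33 = 6.1017
SE = √(s₁²/n₁ + s₂²/n₂) = √(9.7719 + 6.1017) = 3.9842
df (Welch-Satterthwaite) = (s₁²/n₁ + s₂²/n₂)² / [(s₁²/n₁)²/(n₁-1) + (s₂²/n₂)²/(n₂-1)] ≈ 49.00
t = (x̄₁ - x̄₂) / SE = (72.06 - 80.33) / 3.9842 = -8.27 / 3.9842 = -2.076
p-value = 0.0432

Since p-value < α = 0.05, we reject H₀.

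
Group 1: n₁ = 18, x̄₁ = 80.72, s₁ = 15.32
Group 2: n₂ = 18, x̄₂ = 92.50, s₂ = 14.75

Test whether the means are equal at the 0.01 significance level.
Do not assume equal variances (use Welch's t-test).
Welch's two-sample t-test:
H₀: μ₁ = μ₂
H₁: μ₁ ≠ μ₂
s₁²/n₁ = 15.32²/18 = 13.0390,  s₂²/n₂ = 14.75²/18 = 12.0868
SE = √(s₁²/n₁ + s₂²/n₂) = √(13.0390 + 12.0868) = 5.0126
df (Welch-Satterthwaite) = (s₁²/n₁ + s₂²/n₂)² / [(s₁²/n₁)²/(n₁-1) + (s₂²/n₂)²/(n₂-1)] ≈ 33.95
t = (x̄₁ - x̄₂) / SE = (80.72 - 92.50) / 5.0126 = -11.78 / 5.0126 = -2.350
p-value = 0.0247

Since p-value > α = 0.01, we fail to reject H₀.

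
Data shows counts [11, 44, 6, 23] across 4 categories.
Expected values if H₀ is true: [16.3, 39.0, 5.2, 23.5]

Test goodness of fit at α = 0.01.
Chi-square goodness of fit test:
H₀: observed counts match expected distribution
H₁: observed counts differ from expected distribution
df = k - 1 = 3
χ² = Σ(O - E)²/E
   = (11 - 16.3)²/16.3 + (44 - 39.0)²/39.0 + (6 - 5.2)²/5.2 + (23 - 23.5)²/23.5
   = 1.723 + 0.641 + 0.123 + 0.011
   = 2.50
p-value = 0.4756

Since p-value > α = 0.01, we fail to reject H₀.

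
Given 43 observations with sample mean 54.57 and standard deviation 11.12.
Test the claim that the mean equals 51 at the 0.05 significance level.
One-sample t-test:
H₀: μ = 51
H₁: μ ≠ 51
df = n - 1 = 42
t = (x̄ - μ₀) / (s/√n) = (54.57 - 51) / (11.12/√43) = 2.105
p-value = 0.0413

Since p-value < α = 0.05, we reject H₀.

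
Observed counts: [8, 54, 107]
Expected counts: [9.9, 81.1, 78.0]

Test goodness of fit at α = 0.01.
Chi-square goodness of fit test:
H₀: observed counts match expected distribution
H₁: observed counts differ from expected distribution
df = k - 1 = 2
χ² = Σ(O - E)²/E
   = (8 - 9.9)²/9.9 + (54 - 81.1)²/81.1 + (107 - 78.0)²/78.0
   = 0.365 + 9.056 + 10.782
   = 20.20
p-value < 0.0001

Since p-value < α = 0.01, we reject H₀.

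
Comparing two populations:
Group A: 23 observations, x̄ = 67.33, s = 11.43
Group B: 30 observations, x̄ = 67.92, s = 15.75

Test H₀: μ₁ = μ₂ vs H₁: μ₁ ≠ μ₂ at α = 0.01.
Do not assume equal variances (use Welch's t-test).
Welch's two-sample t-test:
H₀: μ₁ = μ₂
H₁: μ₁ ≠ μ₂
s₁²/n₁ = 11.43²/23 = 5.6802,  s₂²/n₂ = 15.75²/30 = 8.2688
SE = √(s₁²/n₁ + s₂²/n₂) = √(5.6802 + 8.2688) = 3.7348
df (Welch-Satterthwaite) = (s₁²/n₁ + s₂²/n₂)² / [(s₁²/n₁)²/(n₁-1) + (s₂²/n₂)²/(n₂-1)] ≈ 50.88
t = (x̄₁ - x̄₂) / SE = (67.33 - 67.92) / 3.7348 = -0.59 / 3.7348 = -0.158
p-value = 0.8751

Since p-value > α = 0.01, we fail to reject H₀.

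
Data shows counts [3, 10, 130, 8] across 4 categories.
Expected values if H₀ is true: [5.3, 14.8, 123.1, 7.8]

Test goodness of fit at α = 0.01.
Chi-square goodness of fit test:
H₀: observed counts match expected distribution
H₁: observed counts differ from expected distribution
df = k - 1 = 3
χ² = Σ(O - E)²/E
   = (3 - 5.3)²/5.3 + (10 - 14.8)²/14.8 + (130 - 123.1)²/123.1 + (8 - 7.8)²/7.8
   = 0.998 + 1.557 + 0.387 + 0.005
   = 2.95
p-value = 0.3999

Since p-value > α = 0.01, we fail to reject H₀.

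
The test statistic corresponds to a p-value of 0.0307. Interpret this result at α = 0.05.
Since p = 0.0307 < α = 0.05, reject H₀.
There is sufficient evidence to reject the null hypothesis; the result is statistically significant at the 0.05 level.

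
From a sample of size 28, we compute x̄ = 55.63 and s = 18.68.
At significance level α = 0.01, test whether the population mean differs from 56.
One-sample t-test:
H₀: μ = 56
H₁: μ ≠ 56
df = n - 1 = 27
t = (x̄ - μ₀) / (s/√n) = (55.63 - 56) / (18.68/√28) = -0.105
p-value = 0.9173

Since p-value > α = 0.01, we fail to reject H₀.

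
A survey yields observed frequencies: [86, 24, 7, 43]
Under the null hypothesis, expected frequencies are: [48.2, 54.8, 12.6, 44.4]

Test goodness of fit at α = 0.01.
Chi-square goodness of fit test:
H₀: observed counts match expected distribution
H₁: observed counts differ from expected distribution
df = k - 1 = 3
χ² = Σ(O - E)²/E
   = (86 - 48.2)²/48.2 + (24 - 54.8)²/54.8 + (7 - 12.6)²/12.6 + (43 - 44.4)²/44.4
   = 29.644 + 17.311 + 2.489 + 0.044
   = 49.49
p-value < 0.0001

Since p-value < α = 0.01, we reject H₀.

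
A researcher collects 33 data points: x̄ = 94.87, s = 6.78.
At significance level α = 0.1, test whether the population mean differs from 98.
One-sample t-test:
H₀: μ = 98
H₁: μ ≠ 98
df = n - 1 = 32
t = (x̄ - μ₀) / (s/√n) = (94.87 - 98) / (6.78/√33) = -2.652
p-value = 0.0123

Since p-value < α = 0.1, we reject H₀.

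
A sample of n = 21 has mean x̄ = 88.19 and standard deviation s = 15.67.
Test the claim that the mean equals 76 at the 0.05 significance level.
One-sample t-test:
H₀: μ = 76
H₁: μ ≠ 76
df = n - 1 = 20
t = (x̄ - μ₀) / (s/√n) = (88.19 - 76) / (15.67/√21) = 3.565
p-value = 0.0019

Since p-value < α = 0.05, we reject H₀.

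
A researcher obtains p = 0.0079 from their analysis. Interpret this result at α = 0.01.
Since p = 0.0079 < α = 0.01, reject H₀.
There is sufficient evidence to reject the null hypothesis; the result is statistically significant at the 0.01 level.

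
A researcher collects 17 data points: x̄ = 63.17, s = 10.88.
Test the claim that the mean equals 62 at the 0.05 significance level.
One-sample t-test:
H₀: μ = 62
H₁: μ ≠ 62
df = n - 1 = 16
t = (x̄ - μ₀) / (s/√n) = (63.17 - 62) / (10.88/√17) = 0.443
p-value = 0.6634

Since p-value > α = 0.05, we fail to reject H₀.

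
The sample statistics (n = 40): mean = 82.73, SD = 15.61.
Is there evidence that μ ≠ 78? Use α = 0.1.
One-sample t-test:
H₀: μ = 78
H₁: μ ≠ 78
df = n - 1 = 39
t = (x̄ - μ₀) / (s/√n) = (82.73 - 78) / (15.61/√40) = 1.916
p-value = 0.0627

Since p-value < α = 0.1, we reject H₀.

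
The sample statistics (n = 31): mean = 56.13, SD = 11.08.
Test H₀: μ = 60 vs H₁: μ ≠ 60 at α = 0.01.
One-sample t-test:
H₀: μ = 60
H₁: μ ≠ 60
df = n - 1 = 30
t = (x̄ - μ₀) / (s/√n) = (56.13 - 60) / (11.08/√31) = -1.945
p-value = 0.0612

Since p-value > α = 0.01, we fail to reject H₀.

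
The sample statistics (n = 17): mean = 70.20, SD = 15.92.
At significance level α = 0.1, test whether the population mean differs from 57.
One-sample t-test:
H₀: μ = 57
H₁: μ ≠ 57
df = n - 1 = 16
t = (x̄ - μ₀) / (s/√n) = (70.20 - 57) / (15.92/√17) = 3.419
p-value = 0.0035

Since p-value < α = 0.1, we reject H₀.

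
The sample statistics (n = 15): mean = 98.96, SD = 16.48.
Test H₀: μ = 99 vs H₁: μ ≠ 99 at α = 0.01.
One-sample t-test:
H₀: μ = 99
H₁: μ ≠ 99
df = n - 1 = 14
t = (x̄ - μ₀) / (s/√n) = (98.96 - 99) / (16.48/√15) = -0.009
p-value = 0.9926

Since p-value > α = 0.01, we fail to reject H₀.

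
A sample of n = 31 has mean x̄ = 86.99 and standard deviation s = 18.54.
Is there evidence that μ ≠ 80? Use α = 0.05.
One-sample t-test:
H₀: μ = 80
H₁: μ ≠ 80
df = n - 1 = 30
t = (x̄ - μ₀) / (s/√n) = (86.99 - 80) / (18.54/√31) = 2.099
p-value = 0.0443

Since p-value < α = 0.05, we reject H₀.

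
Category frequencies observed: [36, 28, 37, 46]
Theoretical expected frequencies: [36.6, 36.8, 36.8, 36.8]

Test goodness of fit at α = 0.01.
Chi-square goodness of fit test:
H₀: observed counts match expected distribution
H₁: observed counts differ from expected distribution
df = k - 1 = 3
χ² = Σ(O - E)²/E
   = (36 - 36.6)²/36.6 + (28 - 36.8)²/36.8 + (37 - 36.8)²/36.8 + (46 - 36.8)²/36.8
   = 0.010 + 2.104 + 0.001 + 2.300
   = 4.42
p-value = 0.2200

Since p-value > α = 0.01, we fail to reject H₀.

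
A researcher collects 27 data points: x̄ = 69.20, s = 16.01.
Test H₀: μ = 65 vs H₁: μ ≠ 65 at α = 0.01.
One-sample t-test:
H₀: μ = 65
H₁: μ ≠ 65
df = n - 1 = 26
t = (x̄ - μ₀) / (s/√n) = (69.20 - 65) / (16.01/√27) = 1.363
p-value = 0.1845

Since p-value > α = 0.01, we fail to reject H₀.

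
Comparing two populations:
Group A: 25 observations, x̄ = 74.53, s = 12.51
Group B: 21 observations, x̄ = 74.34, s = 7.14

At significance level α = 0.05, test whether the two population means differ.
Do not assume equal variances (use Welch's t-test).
Welch's two-sample t-test:
H₀: μ₁ = μ₂
H₁: μ₁ ≠ μ₂
s₁²/n₁ = 12.51²/25 = 6.2600,  s₂²/n₂ = 7.14²/21 = 2.4276
SE = √(s₁²/n₁ + s₂²/n₂) = √(6.2600 + 2.4276) = 2.9475
df (Welch-Satterthwaite) = (s₁²/n₁ + s₂²/n₂)² / [(s₁²/n₁)²/(n₁-1) + (s₂²/n₂)²/(n₂-1)] ≈ 39.16
t = (x̄₁ - x̄₂) / SE = (74.53 - 74.34) / 2.9475 = 0.19 / 2.9475 = 0.064
p-value = 0.9489

Since p-value > α = 0.05, we fail to reject H₀.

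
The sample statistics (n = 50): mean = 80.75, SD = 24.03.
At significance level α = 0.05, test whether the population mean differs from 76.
One-sample t-test:
H₀: μ = 76
H₁: μ ≠ 76
df = n - 1 = 49
t = (x̄ - μ₀) / (s/√n) = (80.75 - 76) / (24.03/√50) = 1.398
p-value = 0.1685

Since p-value > α = 0.05, we fail to reject H₀.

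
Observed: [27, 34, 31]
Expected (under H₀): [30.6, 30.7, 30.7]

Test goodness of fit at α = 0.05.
Chi-square goodness of fit test:
H₀: observed counts match expected distribution
H₁: observed counts differ from expected distribution
df = k - 1 = 2
χ² = Σ(O - E)²/E
   = (27 - 30.6)²/30.6 + (34 - 30.7)²/30.7 + (31 - 30.7)²/30.7
   = 0.424 + 0.355 + 0.003
   = 0.78
p-value = 0.6767

Since p-value > α = 0.05, we fail to reject H₀.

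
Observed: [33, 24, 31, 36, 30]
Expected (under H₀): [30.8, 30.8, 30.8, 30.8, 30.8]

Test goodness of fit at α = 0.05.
Chi-square goodness of fit test:
H₀: observed counts match expected distribution
H₁: observed counts differ from expected distribution
df = k - 1 = 4
χ² = Σ(O - E)²/E
   = (33 - 30.8)²/30.8 + (24 - 30.8)²/30.8 + (31 - 30.8)²/30.8 + (36 - 30.8)²/30.8 + (30 - 30.8)²/30.8
   = 0.157 + 1.501 + 0.001 + 0.878 + 0.021
   = 2.56
p-value = 0.6342

Since p-value > α = 0.05, we fail to reject H₀.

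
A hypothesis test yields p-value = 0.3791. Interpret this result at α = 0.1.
Since p = 0.3791 > α = 0.1, fail to reject H₀.
There is insufficient evidence to reject the null hypothesis; the result is not statistically significant at the 0.1 level.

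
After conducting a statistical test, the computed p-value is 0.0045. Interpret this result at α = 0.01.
Since p = 0.0045 < α = 0.01, reject H₀.
There is sufficient evidence to reject the null hypothesis; the result is statistically significant at the 0.01 level.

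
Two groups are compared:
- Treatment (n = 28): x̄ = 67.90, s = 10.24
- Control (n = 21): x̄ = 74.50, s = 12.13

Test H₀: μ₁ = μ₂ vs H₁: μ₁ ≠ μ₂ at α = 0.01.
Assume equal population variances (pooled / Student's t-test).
Student's two-sample t-test (equal variances):
H₀: μ₁ = μ₂
H₁: μ₁ ≠ μ₂
df = n₁ + n₂ - 2 = 47
Pooled variance s_p² = [(n₁-1)s₁² + (n₂-1)s₂²] / (n₁ + n₂ - 2) = [(27)(10.24²) + (20)(12.13²)] / 47 = 122.8488
SE = √(s_p²(1/n₁ + 1/n₂)) = √(122.8488 × (1/28 + 1/21)) = 3.1996
t = (x̄₁ - x̄₂) / SE = (67.90 - 74.50) / 3.1996 = -6.60 / 3.1996 = -2.063
p-value = 0.0447

Since p-value > α = 0.01, we fail to reject H₀.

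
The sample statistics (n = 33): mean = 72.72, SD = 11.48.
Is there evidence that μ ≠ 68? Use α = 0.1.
One-sample t-test:
H₀: μ = 68
H₁: μ ≠ 68
df = n - 1 = 32
t = (x̄ - μ₀) / (s/√n) = (72.72 - 68) / (11.48/√33) = 2.362
p-value = 0.0244

Since p-value < α = 0.1, we reject H₀.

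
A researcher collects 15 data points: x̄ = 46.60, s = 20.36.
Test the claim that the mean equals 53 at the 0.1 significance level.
One-sample t-test:
H₀: μ = 53
H₁: μ ≠ 53
df = n - 1 = 14
t = (x̄ - μ₀) / (s/√n) = (46.60 - 53) / (20.36/√15) = -1.217
p-value = 0.2436

Since p-value > α = 0.1, we fail to reject H₀.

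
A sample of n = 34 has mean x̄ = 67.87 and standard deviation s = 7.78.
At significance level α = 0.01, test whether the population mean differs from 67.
One-sample t-test:
H₀: μ = 67
H₁: μ ≠ 67
df = n - 1 = 33
t = (x̄ - μ₀) / (s/√n) = (67.87 - 67) / (7.78/√34) = 0.652
p-value = 0.5189

Since p-value > α = 0.01, we fail to reject H₀.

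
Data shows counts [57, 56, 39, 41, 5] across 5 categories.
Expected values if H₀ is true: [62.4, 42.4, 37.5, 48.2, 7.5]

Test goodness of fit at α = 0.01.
Chi-square goodness of fit test:
H₀: observed counts match expected distribution
H₁: observed counts differ from expected distribution
df = k - 1 = 4
χ² = Σ(O - E)²/E
   = (57 - 62.4)²/62.4 + (56 - 42.4)²/42.4 + (39 - 37.5)²/37.5 + (41 - 48.2)²/48.2 + (5 - 7.5)²/7.5
   = 0.467 + 4.362 + 0.060 + 1.076 + 0.833
   = 6.80
p-value = 0.1469

Since p-value > α = 0.01, we fail to reject H₀.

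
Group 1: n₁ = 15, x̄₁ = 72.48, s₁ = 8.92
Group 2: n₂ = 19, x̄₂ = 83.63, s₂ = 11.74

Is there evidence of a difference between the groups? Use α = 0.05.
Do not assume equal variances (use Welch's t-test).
Welch's two-sample t-test:
H₀: μ₁ = μ₂
H₁: μ₁ ≠ μ₂
s₁²/n₁ = 8.92²/15 = 5.3044,  s₂²/n₂ = 11.74²/19 = 7.2541
SE = √(s₁²/n₁ + s₂²/n₂) = √(5.3044 + 7.2541) = 3.5438
df (Welch-Satterthwaite) = (s₁²/n₁ + s₂²/n₂)² / [(s₁²/n₁)²/(n₁-1) + (s₂²/n₂)²/(n₂-1)] ≈ 31.97
t = (x̄₁ - x̄₂) / SE = (72.48 - 83.63) / 3.5438 = -11.15 / 3.5438 = -3.146
p-value = 0.0036

Since p-value < α = 0.05, we reject H₀.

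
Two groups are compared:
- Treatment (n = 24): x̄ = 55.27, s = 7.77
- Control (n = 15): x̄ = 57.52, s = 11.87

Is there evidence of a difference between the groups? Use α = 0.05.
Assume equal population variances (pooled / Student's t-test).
Student's two-sample t-test (equal variances):
H₀: μ₁ = μ₂
H₁: μ₁ ≠ μ₂
df = n₁ + n₂ - 2 = 37
Pooled variance s_p² = [(n₁-1)s₁² + (n₂-1)s₂²] / (n₁ + n₂ - 2) = [(23)(7.77²) + (14)(11.87²)] / 37 = 90.8414
SE = √(s_p²(1/n₁ + 1/n₂)) = √(90.8414 × (1/24 + 1/15)) = 3.1371
t = (x̄₁ - x̄₂) / SE = (55.27 - 57.52) / 3.1371 = -2.25 / 3.1371 = -0.717
p-value = 0.4777

Since p-value > α = 0.05, we fail to reject H₀.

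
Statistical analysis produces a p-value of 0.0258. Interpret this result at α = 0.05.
Since p = 0.0258 < α = 0.05, reject H₀.
There is sufficient evidence to reject the null hypothesis; the result is statistically significant at the 0.05 level.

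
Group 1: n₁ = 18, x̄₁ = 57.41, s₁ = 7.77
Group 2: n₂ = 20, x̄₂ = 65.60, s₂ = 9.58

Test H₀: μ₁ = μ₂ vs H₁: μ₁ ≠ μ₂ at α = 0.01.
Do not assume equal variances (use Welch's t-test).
Welch's two-sample t-test:
H₀: μ₁ = μ₂
H₁: μ₁ ≠ μ₂
s₁²/n₁ = 7.77²/18 = 3.3540,  s₂²/n₂ = 9.58²/20 = 4.5888
SE = √(s₁²/n₁ + s₂²/n₂) = √(3.3540 + 4.5888) = 2.8183
df (Welch-Satterthwaite) = (s₁²/n₁ + s₂²/n₂)² / [(s₁²/n₁)²/(n₁-1) + (s₂²/n₂)²/(n₂-1)] ≈ 35.64
t = (x̄₁ - x̄₂) / SE = (57.41 - 65.60) / 2.8183 = -8.19 / 2.8183 = -2.906
p-value = 0.0063

Since p-value < α = 0.01, we reject H₀.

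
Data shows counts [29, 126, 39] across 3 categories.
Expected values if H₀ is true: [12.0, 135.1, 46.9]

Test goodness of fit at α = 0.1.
Chi-square goodness of fit test:
H₀: observed counts match expected distribution
H₁: observed counts differ from expected distribution
df = k - 1 = 2
χ² = Σ(O - E)²/E
   = (29 - 12.0)²/12.0 + (126 - 135.1)²/135.1 + (39 - 46.9)²/46.9
   = 24.083 + 0.613 + 1.331
   = 26.03
p-value < 0.0001

Since p-value < α = 0.1, we reject H₀.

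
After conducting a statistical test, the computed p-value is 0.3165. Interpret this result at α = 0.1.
Since p = 0.3165 > α = 0.1, fail to reject H₀.
There is insufficient evidence to reject the null hypothesis; the result is not statistically significant at the 0.1 level.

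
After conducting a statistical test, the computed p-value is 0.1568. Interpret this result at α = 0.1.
Since p = 0.1568 > α = 0.1, fail to reject H₀.
There is insufficient evidence to reject the null hypothesis; the result is not statistically significant at the 0.1 level.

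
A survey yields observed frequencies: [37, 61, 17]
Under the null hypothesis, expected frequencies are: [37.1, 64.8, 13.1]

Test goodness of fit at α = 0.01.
Chi-square goodness of fit test:
H₀: observed counts match expected distribution
H₁: observed counts differ from expected distribution
df = k - 1 = 2
χ² = Σ(O - E)²/E
   = (37 - 37.1)²/37.1 + (61 - 64.8)²/64.8 + (17 - 13.1)²/13.1
   = 0.000 + 0.223 + 1.161
   = 1.38
p-value = 0.5005

Since p-value > α = 0.01, we fail to reject H₀.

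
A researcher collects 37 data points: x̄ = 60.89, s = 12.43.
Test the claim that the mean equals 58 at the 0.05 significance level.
One-sample t-test:
H₀: μ = 58
H₁: μ ≠ 58
df = n - 1 = 36
t = (x̄ - μ₀) / (s/√n) = (60.89 - 58) / (12.43/√37) = 1.414
p-value = 0.1659

Since p-value > α = 0.05, we fail to reject H₀.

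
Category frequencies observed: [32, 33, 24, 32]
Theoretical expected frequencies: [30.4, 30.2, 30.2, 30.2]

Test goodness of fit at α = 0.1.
Chi-square goodness of fit test:
H₀: observed counts match expected distribution
H₁: observed counts differ from expected distribution
df = k - 1 = 3
χ² = Σ(O - E)²/E
   = (32 - 30.4)²/30.4 + (33 - 30.2)²/30.2 + (24 - 30.2)²/30.2 + (32 - 30.2)²/30.2
   = 0.084 + 0.260 + 1.273 + 0.107
   = 1.72
p-value = 0.6316

Since p-value > α = 0.1, we fail to reject H₀.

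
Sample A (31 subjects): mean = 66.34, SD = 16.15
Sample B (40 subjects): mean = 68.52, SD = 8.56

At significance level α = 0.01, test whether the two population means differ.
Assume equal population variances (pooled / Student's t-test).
Student's two-sample t-test (equal variances):
H₀: μ₁ = μ₂
H₁: μ₁ ≠ μ₂
df = n₁ + n₂ - 2 = 69
Pooled variance s_p² = [(n₁-1)s₁² + (n₂-1)s₂²] / (n₁ + n₂ - 2) = [(30)(16.15²) + (39)(8.56²)] / 69 = 154.8166
SE = √(s_p²(1/n₁ + 1/n₂)) = √(154.8166 × (1/31 + 1/40)) = 2.9773
t = (x̄₁ - x̄₂) / SE = (66.34 - 68.52) / 2.9773 = -2.18 / 2.9773 = -0.732
p-value = 0.4665

Since p-value > α = 0.01, we fail to reject H₀.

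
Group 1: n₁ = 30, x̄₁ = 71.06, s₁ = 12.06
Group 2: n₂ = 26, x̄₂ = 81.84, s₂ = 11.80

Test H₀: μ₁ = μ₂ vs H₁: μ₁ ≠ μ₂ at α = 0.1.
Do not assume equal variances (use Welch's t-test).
Welch's two-sample t-test:
H₀: μ₁ = μ₂
H₁: μ₁ ≠ μ₂
s₁²/n₁ = 12.06²/30 = 4.8481,  s₂²/n₂ = 11.80²/26 = 5.3554
SE = √(s₁²/n₁ + s₂²/n₂) = √(4.8481 + 5.3554) = 3.1943
df (Welch-Satterthwaite) = (s₁²/n₁ + s₂²/n₂)² / [(s₁²/n₁)²/(n₁-1) + (s₂²/n₂)²/(n₂-1)] ≈ 53.18
t = (x̄₁ - x̄₂) / SE = (71.06 - 81.84) / 3.1943 = -10.78 / 3.1943 = -3.375
p-value = 0.0014

Since p-value < α = 0.1, we reject H₀.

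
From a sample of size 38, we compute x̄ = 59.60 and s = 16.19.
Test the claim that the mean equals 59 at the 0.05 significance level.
One-sample t-test:
H₀: μ = 59
H₁: μ ≠ 59
df = n - 1 = 37
t = (x̄ - μ₀) / (s/√n) = (59.60 - 59) / (16.19/√38) = 0.228
p-value = 0.8206

Since p-value > α = 0.05, we fail to reject H₀.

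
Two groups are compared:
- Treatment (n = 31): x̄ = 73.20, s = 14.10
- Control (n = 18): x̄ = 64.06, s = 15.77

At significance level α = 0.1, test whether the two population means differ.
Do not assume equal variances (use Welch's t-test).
Welch's two-sample t-test:
H₀: μ₁ = μ₂
H₁: μ₁ ≠ μ₂
s₁²/n₁ = 14.10²/31 = 6.4132,  s₂²/n₂ = 15.77²/18 = 13.8163
SE = √(s₁²/n₁ + s₂²/n₂) = √(6.4132 + 13.8163) = 4.4977
df (Welch-Satterthwaite) = (s₁²/n₁ + s₂²/n₂)² / [(s₁²/n₁)²/(n₁-1) + (s₂²/n₂)²/(n₂-1)] ≈ 32.48
t = (x̄₁ - x̄₂) / SE = (73.20 - 64.06) / 4.4977 = 9.14 / 4.4977 = 2.032
p-value = 0.0504

Since p-value < α = 0.1, we reject H₀.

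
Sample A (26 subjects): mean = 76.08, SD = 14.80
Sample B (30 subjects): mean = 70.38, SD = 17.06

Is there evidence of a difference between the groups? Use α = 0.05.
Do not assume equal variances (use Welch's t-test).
Welch's two-sample t-test:
H₀: μ₁ = μ₂
H₁: μ₁ ≠ μ₂
s₁²/n₁ = 14.80²/26 = 8.4246,  s₂²/n₂ = 17.06²/30 = 9.7015
SE = √(s₁²/n₁ + s₂²/n₂) = √(8.4246 + 9.7015) = 4.2575
df (Welch-Satterthwaite) = (s₁²/n₁ + s₂²/n₂)² / [(s₁²/n₁)²/(n₁-1) + (s₂²/n₂)²/(n₂-1)] ≈ 54.00
t = (x̄₁ - x̄₂) / SE = (76.08 - 70.38) / 4.2575 = 5.70 / 4.2575 = 1.339
p-value = 0.1862

Since p-value > α = 0.05, we fail to reject H₀.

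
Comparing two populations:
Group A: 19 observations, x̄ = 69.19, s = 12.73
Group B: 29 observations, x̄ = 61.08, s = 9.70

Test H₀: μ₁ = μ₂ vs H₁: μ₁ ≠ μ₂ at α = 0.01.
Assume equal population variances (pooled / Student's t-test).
Student's two-sample t-test (equal variances):
H₀: μ₁ = μ₂
H₁: μ₁ ≠ μ₂
df = n₁ + n₂ - 2 = 46
Pooled variance s_p² = [(n₁-1)s₁² + (n₂-1)s₂²] / (n₁ + n₂ - 2) = [(18)(12.73²) + (28)(9.70²)] / 46 = 120.6842
SE = √(s_p²(1/n₁ + 1/n₂)) = √(120.6842 × (1/19 + 1/29)) = 3.2424
t = (x̄₁ - x̄₂) / SE = (69.19 - 61.08) / 3.2424 = 8.11 / 3.2424 = 2.501
p-value = 0.0160

Since p-value > α = 0.01, we fail to reject H₀.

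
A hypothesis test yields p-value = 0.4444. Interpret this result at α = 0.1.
Since p = 0.4444 > α = 0.1, fail to reject H₀.
There is insufficient evidence to reject the null hypothesis; the result is not statistically significant at the 0.1 level.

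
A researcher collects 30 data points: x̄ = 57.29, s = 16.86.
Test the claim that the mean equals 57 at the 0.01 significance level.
One-sample t-test:
H₀: μ = 57
H₁: μ ≠ 57
df = n - 1 = 29
t = (x̄ - μ₀) / (s/√n) = (57.29 - 57) / (16.86/√30) = 0.094
p-value = 0.9256

Since p-value > α = 0.01, we fail to reject H₀.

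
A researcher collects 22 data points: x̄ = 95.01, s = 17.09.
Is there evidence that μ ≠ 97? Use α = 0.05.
One-sample t-test:
H₀: μ = 97
H₁: μ ≠ 97
df = n - 1 = 21
t = (x̄ - μ₀) / (s/√n) = (95.01 - 97) / (17.09/√22) = -0.546
p-value = 0.5907

Since p-value > α = 0.05, we fail to reject H₀.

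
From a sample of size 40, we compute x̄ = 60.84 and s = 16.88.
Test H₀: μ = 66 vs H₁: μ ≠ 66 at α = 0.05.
One-sample t-test:
H₀: μ = 66
H₁: μ ≠ 66
df = n - 1 = 39
t = (x̄ - μ₀) / (s/√n) = (60.84 - 66) / (16.88/√40) = -1.933
p-value = 0.0605

Since p-value > α = 0.05, we fail to reject H₀.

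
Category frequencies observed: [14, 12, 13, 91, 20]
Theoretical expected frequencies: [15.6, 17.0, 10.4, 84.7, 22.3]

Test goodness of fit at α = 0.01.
Chi-square goodness of fit test:
H₀: observed counts match expected distribution
H₁: observed counts differ from expected distribution
df = k - 1 = 4
χ² = Σ(O - E)²/E
   = (14 - 15.6)²/15.6 + (12 - 17.0)²/17.0 + (13 - 10.4)²/10.4 + (91 - 84.7)²/84.7 + (20 - 22.3)²/22.3
   = 0.164 + 1.471 + 0.650 + 0.469 + 0.237
   = 2.99
p-value = 0.5594

Since p-value > α = 0.01, we fail to reject H₀.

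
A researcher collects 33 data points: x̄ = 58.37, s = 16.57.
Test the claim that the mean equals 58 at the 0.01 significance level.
One-sample t-test:
H₀: μ = 58
H₁: μ ≠ 58
df = n - 1 = 32
t = (x̄ - μ₀) / (s/√n) = (58.37 - 58) / (16.57/√33) = 0.128
p-value = 0.8987

Since p-value > α = 0.01, we fail to reject H₀.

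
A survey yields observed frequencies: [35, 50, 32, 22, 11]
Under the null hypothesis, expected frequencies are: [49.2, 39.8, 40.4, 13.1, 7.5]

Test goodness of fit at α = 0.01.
Chi-square goodness of fit test:
H₀: observed counts match expected distribution
H₁: observed counts differ from expected distribution
df = k - 1 = 4
χ² = Σ(O - E)²/E
   = (35 - 49.2)²/49.2 + (50 - 39.8)²/39.8 + (32 - 40.4)²/40.4 + (22 - 13.1)²/13.1 + (11 - 7.5)²/7.5
   = 4.098 + 2.614 + 1.747 + 6.047 + 1.633
   = 16.14
p-value = 0.0028

Since p-value < α = 0.01, we reject H₀.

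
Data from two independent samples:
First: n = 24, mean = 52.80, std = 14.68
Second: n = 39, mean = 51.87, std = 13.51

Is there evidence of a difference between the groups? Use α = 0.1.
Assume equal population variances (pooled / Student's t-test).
Student's two-sample t-test (equal variances):
H₀: μ₁ = μ₂
H₁: μ₁ ≠ μ₂
df = n₁ + n₂ - 2 = 61
Pooled variance s_p² = [(n₁-1)s₁² + (n₂-1)s₂²] / (n₁ + n₂ - 2) = [(23)(14.68²) + (38)(13.51²)] / 61 = 194.9560
SE = √(s_p²(1/n₁ + 1/n₂)) = √(194.9560 × (1/24 + 1/39)) = 3.6224
t = (x̄₁ - x̄₂) / SE = (52.80 - 51.87) / 3.6224 = 0.93 / 3.6224 = 0.257
p-value = 0.7982

Since p-value > α = 0.1, we fail to reject H₀.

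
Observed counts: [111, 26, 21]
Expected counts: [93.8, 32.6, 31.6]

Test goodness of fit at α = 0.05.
Chi-square goodness of fit test:
H₀: observed counts match expected distribution
H₁: observed counts differ from expected distribution
df = k - 1 = 2
χ² = Σ(O - E)²/E
   = (111 - 93.8)²/93.8 + (26 - 32.6)²/32.6 + (21 - 31.6)²/31.6
   = 3.154 + 1.336 + 3.556
   = 8.05
p-value = 0.0179

Since p-value < α = 0.05, we reject H₀.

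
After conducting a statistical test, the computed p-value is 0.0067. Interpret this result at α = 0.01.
Since p = 0.0067 < α = 0.01, reject H₀.
There is sufficient evidence to reject the null hypothesis; the result is statistically significant at the 0.01 level.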